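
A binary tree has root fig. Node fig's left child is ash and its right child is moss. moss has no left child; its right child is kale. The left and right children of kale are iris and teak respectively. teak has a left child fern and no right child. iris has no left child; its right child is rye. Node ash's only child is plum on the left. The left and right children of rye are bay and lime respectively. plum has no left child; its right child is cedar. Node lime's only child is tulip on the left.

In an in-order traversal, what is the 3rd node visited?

ash

In-order visits the left subtree, then the node, then the right subtree.
At fig: go left to ash.
  At ash: go left to plum.
    At plum: no left child.
    Visit plum.
    At plum: go right to cedar.
      cedar is a leaf — visit cedar.
  Visit ash.
  At ash: no right child.
Visit fig.
At fig: go right to moss.
  At moss: no left child.
  Visit moss.
  At moss: go right to kale.
    At kale: go left to iris.
      At iris: no left child.
      Visit iris.
      At iris: go right to rye.
        At rye: go left to bay.
          bay is a leaf — visit bay.
        Visit rye.
        At rye: go right to lime.
          At lime: go left to tulip.
            tulip is a leaf — visit tulip.
          Visit lime.
          At lime: no right child.
    Visit kale.
    At kale: go right to teak.
      At teak: go left to fern.
        fern is a leaf — visit fern.
      Visit teak.
      At teak: no right child.
Full in-order sequence: plum, cedar, ash, fig, moss, iris, bay, rye, tulip, lime, kale, fern, teak.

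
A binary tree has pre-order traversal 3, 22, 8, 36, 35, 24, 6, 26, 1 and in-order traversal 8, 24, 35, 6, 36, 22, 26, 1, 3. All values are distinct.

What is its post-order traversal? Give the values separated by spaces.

24 6 35 36 8 1 26 22 3

The first element of pre-order is the root; it splits in-order into left and right subtrees.
Root 3: left subtree has 8 nodes {8, 24, 35, 6, 36, 22, 26, 1}, right has 0 { }.
  Root 22: left subtree has 5 nodes {8, 24, 35, 6, 36}, right has 2 {26, 1}.
    Root 8: left subtree has 0 nodes { }, right has 4 {24, 35, 6, 36}.
      Root 36: left subtree has 3 nodes {24, 35, 6}, right has 0 { }.
        Root 35: left subtree has 1 node {24}, right has 1 {6}.
    Root 26: left subtree has 0 nodes { }, right has 1 {1}.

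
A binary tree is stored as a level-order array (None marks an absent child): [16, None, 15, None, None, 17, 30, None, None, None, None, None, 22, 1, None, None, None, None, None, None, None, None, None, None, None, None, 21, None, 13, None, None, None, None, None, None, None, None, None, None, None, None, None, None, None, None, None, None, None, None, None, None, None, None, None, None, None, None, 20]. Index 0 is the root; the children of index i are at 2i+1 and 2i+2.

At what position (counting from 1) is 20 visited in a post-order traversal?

4

Post-order visits the left subtree, then the right subtree, then the node.
At 16: no left child.
At 16: go right to 15.
  At 15: go left to 17.
    At 17: no left child.
    At 17: go right to 22.
      At 22: no left child.
      At 22: go right to 21.
        21 is a leaf — visit 21.
      Visit 22.
    Visit 17.
  At 15: go right to 30.
    At 30: go left to 1.
      At 1: no left child.
      At 1: go right to 13.
        At 13: go left to 20.
          20 is a leaf — visit 20.
        At 13: no right child.
        Visit 13.
      Visit 1.
    At 30: no right child.
    Visit 30.
  Visit 15.
Visit 16.
Full post-order sequence: 21, 22, 17, 20, 13, 1, 30, 15, 16.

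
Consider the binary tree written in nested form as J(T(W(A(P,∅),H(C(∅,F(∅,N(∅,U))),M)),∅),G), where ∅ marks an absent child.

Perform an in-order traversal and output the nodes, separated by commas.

In-order visits the left subtree, then the node, then the right subtree.
At J: go left to T.
  At T: go left to W.
    At W: go left to A.
      At A: go left to P.
        P is a leaf — visit P.
      Visit A.
      At A: no right child.
    Visit W.
    At W: go right to H.
      At H: go left to C.
        At C: no left child.
        Visit C.
        At C: go right to F.
          At F: no left child.
          Visit F.
          At F: go right to N.
            At N: no left child.
            Visit N.
            At N: go right to U.
              U is a leaf — visit U.
      Visit H.
      At H: go right to M.
        M is a leaf — visit M.
  Visit T.
  At T: no right child.
Visit J.
At J: go right to G.
  G is a leaf — visit G.

P, A, W, C, F, N, U, H, M, T, J, G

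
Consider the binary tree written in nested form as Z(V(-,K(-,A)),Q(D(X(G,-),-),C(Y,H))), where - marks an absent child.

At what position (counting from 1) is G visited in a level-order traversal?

11

Level-order visits nodes level by level from the root, left to right within each level.
Level 0: Z
Level 1: V, Q
Level 2: K, D, C
Level 3: A, X, Y, H
Level 4: G
Full level-order sequence: Z, V, Q, K, D, C, A, X, Y, H, G.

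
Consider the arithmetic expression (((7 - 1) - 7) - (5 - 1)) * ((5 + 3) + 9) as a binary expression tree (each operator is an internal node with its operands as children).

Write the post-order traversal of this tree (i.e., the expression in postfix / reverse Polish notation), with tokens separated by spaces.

7 1 - 7 - 5 1 - - 5 3 + 9 + *

Post-order on an expression tree gives postfix notation: for each operator, emit left operand, right operand, then the operator.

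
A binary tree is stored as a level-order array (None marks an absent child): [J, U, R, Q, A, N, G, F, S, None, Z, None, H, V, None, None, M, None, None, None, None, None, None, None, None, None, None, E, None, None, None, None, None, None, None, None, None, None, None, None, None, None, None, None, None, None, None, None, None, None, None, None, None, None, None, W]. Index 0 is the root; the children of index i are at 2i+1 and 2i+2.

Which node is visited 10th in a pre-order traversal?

Pre-order visits the node, then its left subtree, then its right subtree.
Visit J.
At J: go left to U.
  Visit U.
  At U: go left to Q.
    Visit Q.
    At Q: go left to F.
      Visit F.
      At F: no left child.
      At F: go right to M.
        M is a leaf — visit M.
    At Q: go right to S.
      S is a leaf — visit S.
  At U: go right to A.
    Visit A.
    At A: no left child.
    At A: go right to Z.
      Z is a leaf — visit Z.
At J: go right to R.
  Visit R.
  At R: go left to N.
    Visit N.
    At N: no left child.
    At N: go right to H.
      H is a leaf — visit H.
  At R: go right to G.
    Visit G.
    At G: go left to V.
      Visit V.
      At V: go left to E.
        Visit E.
        At E: go left to W.
          W is a leaf — visit W.
        At E: no right child.
      At V: no right child.
    At G: no right child.
Full pre-order sequence: J, U, Q, F, M, S, A, Z, R, N, H, G, V, E, W.

N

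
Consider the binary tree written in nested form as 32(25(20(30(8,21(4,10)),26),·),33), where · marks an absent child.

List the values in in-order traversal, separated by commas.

In-order visits the left subtree, then the node, then the right subtree.
At 32: go left to 25.
  At 25: go left to 20.
    At 20: go left to 30.
      At 30: go left to 8.
        8 is a leaf — visit 8.
      Visit 30.
      At 30: go right to 21.
        At 21: go left to 4.
          4 is a leaf — visit 4.
        Visit 21.
        At 21: go right to 10.
          10 is a leaf — visit 10.
    Visit 20.
    At 20: go right to 26.
      26 is a leaf — visit 26.
  Visit 25.
  At 25: no right child.
Visit 32.
At 32: go right to 33.
  33 is a leaf — visit 33.

8, 30, 4, 21, 10, 20, 26, 25, 32, 33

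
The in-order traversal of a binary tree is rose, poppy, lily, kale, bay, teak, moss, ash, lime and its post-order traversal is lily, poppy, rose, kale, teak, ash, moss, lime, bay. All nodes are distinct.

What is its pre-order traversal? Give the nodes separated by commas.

The last element of post-order is the root; it splits in-order into left and right subtrees.
Root bay: left subtree has 4 nodes {rose, poppy, lily, kale}, right has 4 {teak, moss, ash, lime}.
  Root kale: left subtree has 3 nodes {rose, poppy, lily}, right has 0 { }.
    Root rose: left subtree has 0 nodes { }, right has 2 {poppy, lily}.
      Root poppy: left subtree has 0 nodes { }, right has 1 {lily}.
  Root lime: left subtree has 3 nodes {teak, moss, ash}, right has 0 { }.
    Root moss: left subtree has 1 node {teak}, right has 1 {ash}.

bay, kale, rose, poppy, lily, lime, moss, teak, ash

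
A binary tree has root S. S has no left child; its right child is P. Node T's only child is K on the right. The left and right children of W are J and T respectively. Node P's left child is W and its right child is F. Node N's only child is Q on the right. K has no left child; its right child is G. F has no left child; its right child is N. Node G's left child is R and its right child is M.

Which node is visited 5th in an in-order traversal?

In-order visits the left subtree, then the node, then the right subtree.
At S: no left child.
Visit S.
At S: go right to P.
  At P: go left to W.
    At W: go left to J.
      J is a leaf — visit J.
    Visit W.
    At W: go right to T.
      At T: no left child.
      Visit T.
      At T: go right to K.
        At K: no left child.
        Visit K.
        At K: go right to G.
          At G: go left to R.
            R is a leaf — visit R.
          Visit G.
          At G: go right to M.
            M is a leaf — visit M.
  Visit P.
  At P: go right to F.
    At F: no left child.
    Visit F.
    At F: go right to N.
      At N: no left child.
      Visit N.
      At N: go right to Q.
        Q is a leaf — visit Q.
Full in-order sequence: S, J, W, T, K, R, G, M, P, F, N, Q.

K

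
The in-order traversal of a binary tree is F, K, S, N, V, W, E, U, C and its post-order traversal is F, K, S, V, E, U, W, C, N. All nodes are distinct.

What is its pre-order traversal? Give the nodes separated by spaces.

N S K F C W V U E

The last element of post-order is the root; it splits in-order into left and right subtrees.
Root N: left subtree has 3 nodes {F, K, S}, right has 5 {V, W, E, U, C}.
  Root S: left subtree has 2 nodes {F, K}, right has 0 { }.
    Root K: left subtree has 1 node {F}, right has 0 { }.
  Root C: left subtree has 4 nodes {V, W, E, U}, right has 0 { }.
    Root W: left subtree has 1 node {V}, right has 2 {E, U}.
      Root U: left subtree has 1 node {E}, right has 0 { }.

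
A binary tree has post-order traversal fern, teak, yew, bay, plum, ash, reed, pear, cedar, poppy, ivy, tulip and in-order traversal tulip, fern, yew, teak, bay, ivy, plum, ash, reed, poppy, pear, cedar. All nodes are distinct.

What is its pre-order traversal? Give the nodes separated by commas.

tulip, ivy, bay, yew, fern, teak, poppy, reed, ash, plum, cedar, pear

The last element of post-order is the root; it splits in-order into left and right subtrees.
Root tulip: left subtree has 0 nodes { }, right has 11 {fern, yew, teak, bay, ivy, plum, ash, reed, poppy, pear, cedar}.
  Root ivy: left subtree has 4 nodes {fern, yew, teak, bay}, right has 6 {plum, ash, reed, poppy, pear, cedar}.
    Root bay: left subtree has 3 nodes {fern, yew, teak}, right has 0 { }.
      Root yew: left subtree has 1 node {fern}, right has 1 {teak}.
    Root poppy: left subtree has 3 nodes {plum, ash, reed}, right has 2 {pear, cedar}.
      Root reed: left subtree has 2 nodes {plum, ash}, right has 0 { }.
        Root ash: left subtree has 1 node {plum}, right has 0 { }.
      Root cedar: left subtree has 1 node {pear}, right has 0 { }.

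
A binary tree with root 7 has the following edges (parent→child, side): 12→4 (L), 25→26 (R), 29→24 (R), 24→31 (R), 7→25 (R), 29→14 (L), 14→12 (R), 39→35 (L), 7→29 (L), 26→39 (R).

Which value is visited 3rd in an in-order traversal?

12

In-order visits the left subtree, then the node, then the right subtree.
At 7: go left to 29.
  At 29: go left to 14.
    At 14: no left child.
    Visit 14.
    At 14: go right to 12.
      At 12: go left to 4.
        4 is a leaf — visit 4.
      Visit 12.
      At 12: no right child.
  Visit 29.
  At 29: go right to 24.
    At 24: no left child.
    Visit 24.
    At 24: go right to 31.
      31 is a leaf — visit 31.
Visit 7.
At 7: go right to 25.
  At 25: no left child.
  Visit 25.
  At 25: go right to 26.
    At 26: no left child.
    Visit 26.
    At 26: go right to 39.
      At 39: go left to 35.
        35 is a leaf — visit 35.
      Visit 39.
      At 39: no right child.
Full in-order sequence: 14, 4, 12, 29, 24, 31, 7, 25, 26, 35, 39.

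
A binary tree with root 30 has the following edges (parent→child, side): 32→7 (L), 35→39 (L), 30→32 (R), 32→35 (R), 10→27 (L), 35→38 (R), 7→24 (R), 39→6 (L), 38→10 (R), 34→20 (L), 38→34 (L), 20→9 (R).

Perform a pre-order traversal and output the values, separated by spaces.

Pre-order visits the node, then its left subtree, then its right subtree.
Visit 30.
At 30: no left child.
At 30: go right to 32.
  Visit 32.
  At 32: go left to 7.
    Visit 7.
    At 7: no left child.
    At 7: go right to 24.
      24 is a leaf — visit 24.
  At 32: go right to 35.
    Visit 35.
    At 35: go left to 39.
      Visit 39.
      At 39: go left to 6.
        6 is a leaf — visit 6.
      At 39: no right child.
    At 35: go right to 38.
      Visit 38.
      At 38: go left to 34.
        Visit 34.
        At 34: go left to 20.
          Visit 20.
          At 20: no left child.
          At 20: go right to 9.
            9 is a leaf — visit 9.
        At 34: no right child.
      At 38: go right to 10.
        Visit 10.
        At 10: go left to 27.
          27 is a leaf — visit 27.
        At 10: no right child.

30 32 7 24 35 39 6 38 34 20 9 10 27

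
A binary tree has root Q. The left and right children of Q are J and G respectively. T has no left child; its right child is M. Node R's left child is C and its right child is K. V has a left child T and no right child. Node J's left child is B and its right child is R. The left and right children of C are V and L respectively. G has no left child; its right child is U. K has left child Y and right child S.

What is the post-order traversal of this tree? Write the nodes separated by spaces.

Post-order visits the left subtree, then the right subtree, then the node.
At Q: go left to J.
  At J: go left to B.
    B is a leaf — visit B.
  At J: go right to R.
    At R: go left to C.
      At C: go left to V.
        At V: go left to T.
          At T: no left child.
          At T: go right to M.
            M is a leaf — visit M.
          Visit T.
        At V: no right child.
        Visit V.
      At C: go right to L.
        L is a leaf — visit L.
      Visit C.
    At R: go right to K.
      At K: go left to Y.
        Y is a leaf — visit Y.
      At K: go right to S.
        S is a leaf — visit S.
      Visit K.
    Visit R.
  Visit J.
At Q: go right to G.
  At G: no left child.
  At G: go right to U.
    U is a leaf — visit U.
  Visit G.
Visit Q.

B M T V L C Y S K R J U G Q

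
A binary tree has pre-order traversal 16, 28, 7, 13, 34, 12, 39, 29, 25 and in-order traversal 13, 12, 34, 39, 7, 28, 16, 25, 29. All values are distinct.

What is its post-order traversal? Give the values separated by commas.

12, 39, 34, 13, 7, 28, 25, 29, 16

The first element of pre-order is the root; it splits in-order into left and right subtrees.
Root 16: left subtree has 6 nodes {13, 12, 34, 39, 7, 28}, right has 2 {25, 29}.
  Root 28: left subtree has 5 nodes {13, 12, 34, 39, 7}, right has 0 { }.
    Root 7: left subtree has 4 nodes {13, 12, 34, 39}, right has 0 { }.
      Root 13: left subtree has 0 nodes { }, right has 3 {12, 34, 39}.
        Root 34: left subtree has 1 node {12}, right has 1 {39}.
  Root 29: left subtree has 1 node {25}, right has 0 { }.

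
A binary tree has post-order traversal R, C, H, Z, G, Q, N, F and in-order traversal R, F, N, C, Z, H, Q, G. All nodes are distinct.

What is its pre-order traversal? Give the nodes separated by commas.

The last element of post-order is the root; it splits in-order into left and right subtrees.
Root F: left subtree has 1 node {R}, right has 6 {N, C, Z, H, Q, G}.
  Root N: left subtree has 0 nodes { }, right has 5 {C, Z, H, Q, G}.
    Root Q: left subtree has 3 nodes {C, Z, H}, right has 1 {G}.
      Root Z: left subtree has 1 node {C}, right has 1 {H}.

F, R, N, Q, Z, C, H, G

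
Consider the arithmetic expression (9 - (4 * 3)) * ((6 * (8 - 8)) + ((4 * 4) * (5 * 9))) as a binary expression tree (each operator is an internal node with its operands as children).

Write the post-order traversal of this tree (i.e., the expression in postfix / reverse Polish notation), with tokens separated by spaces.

Post-order on an expression tree gives postfix notation: for each operator, emit left operand, right operand, then the operator.

9 4 3 * - 6 8 8 - * 4 4 * 5 9 * * + *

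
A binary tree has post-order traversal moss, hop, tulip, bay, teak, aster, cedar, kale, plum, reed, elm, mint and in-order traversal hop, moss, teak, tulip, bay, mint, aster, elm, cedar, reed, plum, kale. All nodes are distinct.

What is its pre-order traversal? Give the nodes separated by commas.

mint, teak, hop, moss, bay, tulip, elm, aster, reed, cedar, plum, kale

The last element of post-order is the root; it splits in-order into left and right subtrees.
Root mint: left subtree has 5 nodes {hop, moss, teak, tulip, bay}, right has 6 {aster, elm, cedar, reed, plum, kale}.
  Root teak: left subtree has 2 nodes {hop, moss}, right has 2 {tulip, bay}.
    Root hop: left subtree has 0 nodes { }, right has 1 {moss}.
    Root bay: left subtree has 1 node {tulip}, right has 0 { }.
  Root elm: left subtree has 1 node {aster}, right has 4 {cedar, reed, plum, kale}.
    Root reed: left subtree has 1 node {cedar}, right has 2 {plum, kale}.
      Root plum: left subtree has 0 nodes { }, right has 1 {kale}.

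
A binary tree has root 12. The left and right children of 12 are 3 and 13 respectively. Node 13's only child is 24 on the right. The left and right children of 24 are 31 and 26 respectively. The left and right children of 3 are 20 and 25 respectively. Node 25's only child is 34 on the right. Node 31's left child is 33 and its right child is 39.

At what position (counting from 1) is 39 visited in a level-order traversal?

Level-order visits nodes level by level from the root, left to right within each level.
Level 0: 12
Level 1: 3, 13
Level 2: 20, 25, 24
Level 3: 34, 31, 26
Level 4: 33, 39
Full level-order sequence: 12, 3, 13, 20, 25, 24, 34, 31, 26, 33, 39.

11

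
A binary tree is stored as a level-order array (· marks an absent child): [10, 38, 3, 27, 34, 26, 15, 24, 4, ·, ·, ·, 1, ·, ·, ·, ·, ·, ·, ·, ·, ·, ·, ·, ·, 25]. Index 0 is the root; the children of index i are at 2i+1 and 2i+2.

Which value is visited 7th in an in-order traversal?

In-order visits the left subtree, then the node, then the right subtree.
At 10: go left to 38.
  At 38: go left to 27.
    At 27: go left to 24.
      24 is a leaf — visit 24.
    Visit 27.
    At 27: go right to 4.
      4 is a leaf — visit 4.
  Visit 38.
  At 38: go right to 34.
    34 is a leaf — visit 34.
Visit 10.
At 10: go right to 3.
  At 3: go left to 26.
    At 26: no left child.
    Visit 26.
    At 26: go right to 1.
      At 1: go left to 25.
        25 is a leaf — visit 25.
      Visit 1.
      At 1: no right child.
  Visit 3.
  At 3: go right to 15.
    15 is a leaf — visit 15.
Full in-order sequence: 24, 27, 4, 38, 34, 10, 26, 25, 1, 3, 15.

26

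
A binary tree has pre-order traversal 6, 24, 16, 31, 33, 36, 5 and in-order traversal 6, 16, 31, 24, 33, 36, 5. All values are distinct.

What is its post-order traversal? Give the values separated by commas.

The first element of pre-order is the root; it splits in-order into left and right subtrees.
Root 6: left subtree has 0 nodes { }, right has 6 {16, 31, 24, 33, 36, 5}.
  Root 24: left subtree has 2 nodes {16, 31}, right has 3 {33, 36, 5}.
    Root 16: left subtree has 0 nodes { }, right has 1 {31}.
    Root 33: left subtree has 0 nodes { }, right has 2 {36, 5}.
      Root 36: left subtree has 0 nodes { }, right has 1 {5}.

31, 16, 5, 36, 33, 24, 6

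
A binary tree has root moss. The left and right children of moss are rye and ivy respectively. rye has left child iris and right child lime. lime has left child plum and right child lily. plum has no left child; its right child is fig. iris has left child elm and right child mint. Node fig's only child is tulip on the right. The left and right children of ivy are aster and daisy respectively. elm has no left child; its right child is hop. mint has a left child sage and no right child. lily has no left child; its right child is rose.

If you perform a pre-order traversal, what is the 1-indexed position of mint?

6

Pre-order visits the node, then its left subtree, then its right subtree.
Visit moss.
At moss: go left to rye.
  Visit rye.
  At rye: go left to iris.
    Visit iris.
    At iris: go left to elm.
      Visit elm.
      At elm: no left child.
      At elm: go right to hop.
        hop is a leaf — visit hop.
    At iris: go right to mint.
      Visit mint.
      At mint: go left to sage.
        sage is a leaf — visit sage.
      At mint: no right child.
  At rye: go right to lime.
    Visit lime.
    At lime: go left to plum.
      Visit plum.
      At plum: no left child.
      At plum: go right to fig.
        Visit fig.
        At fig: no left child.
        At fig: go right to tulip.
          tulip is a leaf — visit tulip.
    At lime: go right to lily.
      Visit lily.
      At lily: no left child.
      At lily: go right to rose.
        rose is a leaf — visit rose.
At moss: go right to ivy.
  Visit ivy.
  At ivy: go left to aster.
    aster is a leaf — visit aster.
  At ivy: go right to daisy.
    daisy is a leaf — visit daisy.
Full pre-order sequence: moss, rye, iris, elm, hop, mint, sage, lime, plum, fig, tulip, lily, rose, ivy, aster, daisy.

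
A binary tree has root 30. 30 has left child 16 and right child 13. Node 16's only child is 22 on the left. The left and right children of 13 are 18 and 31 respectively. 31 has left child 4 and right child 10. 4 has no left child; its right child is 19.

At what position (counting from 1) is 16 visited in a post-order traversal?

2

Post-order visits the left subtree, then the right subtree, then the node.
At 30: go left to 16.
  At 16: go left to 22.
    22 is a leaf — visit 22.
  At 16: no right child.
  Visit 16.
At 30: go right to 13.
  At 13: go left to 18.
    18 is a leaf — visit 18.
  At 13: go right to 31.
    At 31: go left to 4.
      At 4: no left child.
      At 4: go right to 19.
        19 is a leaf — visit 19.
      Visit 4.
    At 31: go right to 10.
      10 is a leaf — visit 10.
    Visit 31.
  Visit 13.
Visit 30.
Full post-order sequence: 22, 16, 18, 19, 4, 10, 31, 13, 30.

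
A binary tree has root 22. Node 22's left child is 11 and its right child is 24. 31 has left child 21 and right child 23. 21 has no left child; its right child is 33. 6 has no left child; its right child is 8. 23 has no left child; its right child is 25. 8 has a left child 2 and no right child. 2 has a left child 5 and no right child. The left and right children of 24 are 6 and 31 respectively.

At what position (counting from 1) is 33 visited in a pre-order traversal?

Pre-order visits the node, then its left subtree, then its right subtree.
Visit 22.
At 22: go left to 11.
  11 is a leaf — visit 11.
At 22: go right to 24.
  Visit 24.
  At 24: go left to 6.
    Visit 6.
    At 6: no left child.
    At 6: go right to 8.
      Visit 8.
      At 8: go left to 2.
        Visit 2.
        At 2: go left to 5.
          5 is a leaf — visit 5.
        At 2: no right child.
      At 8: no right child.
  At 24: go right to 31.
    Visit 31.
    At 31: go left to 21.
      Visit 21.
      At 21: no left child.
      At 21: go right to 33.
        33 is a leaf — visit 33.
    At 31: go right to 23.
      Visit 23.
      At 23: no left child.
      At 23: go right to 25.
        25 is a leaf — visit 25.
Full pre-order sequence: 22, 11, 24, 6, 8, 2, 5, 31, 21, 33, 23, 25.

10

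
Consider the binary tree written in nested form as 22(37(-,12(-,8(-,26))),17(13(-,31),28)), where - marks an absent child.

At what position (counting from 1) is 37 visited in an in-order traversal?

1

In-order visits the left subtree, then the node, then the right subtree.
At 22: go left to 37.
  At 37: no left child.
  Visit 37.
  At 37: go right to 12.
    At 12: no left child.
    Visit 12.
    At 12: go right to 8.
      At 8: no left child.
      Visit 8.
      At 8: go right to 26.
        26 is a leaf — visit 26.
Visit 22.
At 22: go right to 17.
  At 17: go left to 13.
    At 13: no left child.
    Visit 13.
    At 13: go right to 31.
      31 is a leaf — visit 31.
  Visit 17.
  At 17: go right to 28.
    28 is a leaf — visit 28.
Full in-order sequence: 37, 12, 8, 26, 22, 13, 31, 17, 28.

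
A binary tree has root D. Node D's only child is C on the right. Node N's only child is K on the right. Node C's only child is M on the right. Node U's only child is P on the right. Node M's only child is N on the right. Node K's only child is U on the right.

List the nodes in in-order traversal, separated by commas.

In-order visits the left subtree, then the node, then the right subtree.
At D: no left child.
Visit D.
At D: go right to C.
  At C: no left child.
  Visit C.
  At C: go right to M.
    At M: no left child.
    Visit M.
    At M: go right to N.
      At N: no left child.
      Visit N.
      At N: go right to K.
        At K: no left child.
        Visit K.
        At K: go right to U.
          At U: no left child.
          Visit U.
          At U: go right to P.
            P is a leaf — visit P.

D, C, M, N, K, U, P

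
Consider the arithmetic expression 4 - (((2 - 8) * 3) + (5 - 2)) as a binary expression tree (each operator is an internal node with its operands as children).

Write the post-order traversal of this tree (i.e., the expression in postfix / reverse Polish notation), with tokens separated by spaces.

4 2 8 - 3 * 5 2 - + -

Post-order on an expression tree gives postfix notation: for each operator, emit left operand, right operand, then the operator.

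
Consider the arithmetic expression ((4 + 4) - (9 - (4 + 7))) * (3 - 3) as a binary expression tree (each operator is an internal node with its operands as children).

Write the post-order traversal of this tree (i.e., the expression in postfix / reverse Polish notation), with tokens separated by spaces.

4 4 + 9 4 7 + - - 3 3 - *

Post-order on an expression tree gives postfix notation: for each operator, emit left operand, right operand, then the operator.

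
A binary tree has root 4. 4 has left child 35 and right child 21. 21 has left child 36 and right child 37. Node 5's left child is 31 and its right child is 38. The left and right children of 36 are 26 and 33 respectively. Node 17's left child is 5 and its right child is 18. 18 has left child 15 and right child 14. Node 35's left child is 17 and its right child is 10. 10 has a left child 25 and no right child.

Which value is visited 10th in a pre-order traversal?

Pre-order visits the node, then its left subtree, then its right subtree.
Visit 4.
At 4: go left to 35.
  Visit 35.
  At 35: go left to 17.
    Visit 17.
    At 17: go left to 5.
      Visit 5.
      At 5: go left to 31.
        31 is a leaf — visit 31.
      At 5: go right to 38.
        38 is a leaf — visit 38.
    At 17: go right to 18.
      Visit 18.
      At 18: go left to 15.
        15 is a leaf — visit 15.
      At 18: go right to 14.
        14 is a leaf — visit 14.
  At 35: go right to 10.
    Visit 10.
    At 10: go left to 25.
      25 is a leaf — visit 25.
    At 10: no right child.
At 4: go right to 21.
  Visit 21.
  At 21: go left to 36.
    Visit 36.
    At 36: go left to 26.
      26 is a leaf — visit 26.
    At 36: go right to 33.
      33 is a leaf — visit 33.
  At 21: go right to 37.
    37 is a leaf — visit 37.
Full pre-order sequence: 4, 35, 17, 5, 31, 38, 18, 15, 14, 10, 25, 21, 36, 26, 33, 37.

10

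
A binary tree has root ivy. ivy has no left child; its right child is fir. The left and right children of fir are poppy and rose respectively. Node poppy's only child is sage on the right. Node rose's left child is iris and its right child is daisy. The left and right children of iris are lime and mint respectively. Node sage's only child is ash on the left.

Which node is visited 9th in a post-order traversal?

Post-order visits the left subtree, then the right subtree, then the node.
At ivy: no left child.
At ivy: go right to fir.
  At fir: go left to poppy.
    At poppy: no left child.
    At poppy: go right to sage.
      At sage: go left to ash.
        ash is a leaf — visit ash.
      At sage: no right child.
      Visit sage.
    Visit poppy.
  At fir: go right to rose.
    At rose: go left to iris.
      At iris: go left to lime.
        lime is a leaf — visit lime.
      At iris: go right to mint.
        mint is a leaf — visit mint.
      Visit iris.
    At rose: go right to daisy.
      daisy is a leaf — visit daisy.
    Visit rose.
  Visit fir.
Visit ivy.
Full post-order sequence: ash, sage, poppy, lime, mint, iris, daisy, rose, fir, ivy.

fir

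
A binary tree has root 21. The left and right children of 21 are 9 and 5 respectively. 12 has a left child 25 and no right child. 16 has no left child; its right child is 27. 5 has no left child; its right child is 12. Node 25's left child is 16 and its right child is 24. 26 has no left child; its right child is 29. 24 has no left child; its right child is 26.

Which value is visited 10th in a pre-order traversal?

Pre-order visits the node, then its left subtree, then its right subtree.
Visit 21.
At 21: go left to 9.
  9 is a leaf — visit 9.
At 21: go right to 5.
  Visit 5.
  At 5: no left child.
  At 5: go right to 12.
    Visit 12.
    At 12: go left to 25.
      Visit 25.
      At 25: go left to 16.
        Visit 16.
        At 16: no left child.
        At 16: go right to 27.
          27 is a leaf — visit 27.
      At 25: go right to 24.
        Visit 24.
        At 24: no left child.
        At 24: go right to 26.
          Visit 26.
          At 26: no left child.
          At 26: go right to 29.
            29 is a leaf — visit 29.
    At 12: no right child.
Full pre-order sequence: 21, 9, 5, 12, 25, 16, 27, 24, 26, 29.

29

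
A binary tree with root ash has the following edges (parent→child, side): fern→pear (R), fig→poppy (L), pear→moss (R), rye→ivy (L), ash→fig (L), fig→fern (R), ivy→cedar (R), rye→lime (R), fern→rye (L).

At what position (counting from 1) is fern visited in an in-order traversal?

In-order visits the left subtree, then the node, then the right subtree.
At ash: go left to fig.
  At fig: go left to poppy.
    poppy is a leaf — visit poppy.
  Visit fig.
  At fig: go right to fern.
    At fern: go left to rye.
      At rye: go left to ivy.
        At ivy: no left child.
        Visit ivy.
        At ivy: go right to cedar.
          cedar is a leaf — visit cedar.
      Visit rye.
      At rye: go right to lime.
        lime is a leaf — visit lime.
    Visit fern.
    At fern: go right to pear.
      At pear: no left child.
      Visit pear.
      At pear: go right to moss.
        moss is a leaf — visit moss.
Visit ash.
At ash: no right child.
Full in-order sequence: poppy, fig, ivy, cedar, rye, lime, fern, pear, moss, ash.

7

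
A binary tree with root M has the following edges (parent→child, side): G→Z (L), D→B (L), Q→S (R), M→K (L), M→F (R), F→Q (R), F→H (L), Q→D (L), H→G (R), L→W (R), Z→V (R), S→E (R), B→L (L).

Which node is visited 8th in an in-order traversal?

In-order visits the left subtree, then the node, then the right subtree.
At M: go left to K.
  K is a leaf — visit K.
Visit M.
At M: go right to F.
  At F: go left to H.
    At H: no left child.
    Visit H.
    At H: go right to G.
      At G: go left to Z.
        At Z: no left child.
        Visit Z.
        At Z: go right to V.
          V is a leaf — visit V.
      Visit G.
      At G: no right child.
  Visit F.
  At F: go right to Q.
    At Q: go left to D.
      At D: go left to B.
        At B: go left to L.
          At L: no left child.
          Visit L.
          At L: go right to W.
            W is a leaf — visit W.
        Visit B.
        At B: no right child.
      Visit D.
      At D: no right child.
    Visit Q.
    At Q: go right to S.
      At S: no left child.
      Visit S.
      At S: go right to E.
        E is a leaf — visit E.
Full in-order sequence: K, M, H, Z, V, G, F, L, W, B, D, Q, S, E.

L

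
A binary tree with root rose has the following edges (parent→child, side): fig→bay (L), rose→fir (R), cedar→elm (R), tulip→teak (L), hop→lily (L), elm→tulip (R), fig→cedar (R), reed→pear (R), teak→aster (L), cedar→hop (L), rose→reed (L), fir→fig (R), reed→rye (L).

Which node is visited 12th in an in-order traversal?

aster

In-order visits the left subtree, then the node, then the right subtree.
At rose: go left to reed.
  At reed: go left to rye.
    rye is a leaf — visit rye.
  Visit reed.
  At reed: go right to pear.
    pear is a leaf — visit pear.
Visit rose.
At rose: go right to fir.
  At fir: no left child.
  Visit fir.
  At fir: go right to fig.
    At fig: go left to bay.
      bay is a leaf — visit bay.
    Visit fig.
    At fig: go right to cedar.
      At cedar: go left to hop.
        At hop: go left to lily.
          lily is a leaf — visit lily.
        Visit hop.
        At hop: no right child.
      Visit cedar.
      At cedar: go right to elm.
        At elm: no left child.
        Visit elm.
        At elm: go right to tulip.
          At tulip: go left to teak.
            At teak: go left to aster.
              aster is a leaf — visit aster.
            Visit teak.
            At teak: no right child.
          Visit tulip.
          At tulip: no right child.
Full in-order sequence: rye, reed, pear, rose, fir, bay, fig, lily, hop, cedar, elm, aster, teak, tulip.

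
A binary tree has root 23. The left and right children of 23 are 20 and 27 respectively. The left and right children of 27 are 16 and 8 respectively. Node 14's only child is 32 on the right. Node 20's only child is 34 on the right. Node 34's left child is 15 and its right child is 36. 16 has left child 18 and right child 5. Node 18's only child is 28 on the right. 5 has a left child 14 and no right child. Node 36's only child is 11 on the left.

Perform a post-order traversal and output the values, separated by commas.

Post-order visits the left subtree, then the right subtree, then the node.
At 23: go left to 20.
  At 20: no left child.
  At 20: go right to 34.
    At 34: go left to 15.
      15 is a leaf — visit 15.
    At 34: go right to 36.
      At 36: go left to 11.
        11 is a leaf — visit 11.
      At 36: no right child.
      Visit 36.
    Visit 34.
  Visit 20.
At 23: go right to 27.
  At 27: go left to 16.
    At 16: go left to 18.
      At 18: no left child.
      At 18: go right to 28.
        28 is a leaf — visit 28.
      Visit 18.
    At 16: go right to 5.
      At 5: go left to 14.
        At 14: no left child.
        At 14: go right to 32.
          32 is a leaf — visit 32.
        Visit 14.
      At 5: no right child.
      Visit 5.
    Visit 16.
  At 27: go right to 8.
    8 is a leaf — visit 8.
  Visit 27.
Visit 23.

15, 11, 36, 34, 20, 28, 18, 32, 14, 5, 16, 8, 27, 23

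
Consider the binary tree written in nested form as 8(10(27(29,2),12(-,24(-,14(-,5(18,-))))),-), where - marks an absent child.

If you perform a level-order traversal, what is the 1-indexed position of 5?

Level-order visits nodes level by level from the root, left to right within each level.
Level 0: 8
Level 1: 10
Level 2: 27, 12
Level 3: 29, 2, 24
Level 4: 14
Level 5: 5
Level 6: 18
Full level-order sequence: 8, 10, 27, 12, 29, 2, 24, 14, 5, 18.

9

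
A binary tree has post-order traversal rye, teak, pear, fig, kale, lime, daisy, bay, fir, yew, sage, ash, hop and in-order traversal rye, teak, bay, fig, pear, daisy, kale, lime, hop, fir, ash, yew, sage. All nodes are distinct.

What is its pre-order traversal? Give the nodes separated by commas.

hop, bay, teak, rye, daisy, fig, pear, lime, kale, ash, fir, sage, yew

The last element of post-order is the root; it splits in-order into left and right subtrees.
Root hop: left subtree has 8 nodes {rye, teak, bay, fig, pear, daisy, kale, lime}, right has 4 {fir, ash, yew, sage}.
  Root bay: left subtree has 2 nodes {rye, teak}, right has 5 {fig, pear, daisy, kale, lime}.
    Root teak: left subtree has 1 node {rye}, right has 0 { }.
    Root daisy: left subtree has 2 nodes {fig, pear}, right has 2 {kale, lime}.
      Root fig: left subtree has 0 nodes { }, right has 1 {pear}.
      Root lime: left subtree has 1 node {kale}, right has 0 { }.
  Root ash: left subtree has 1 node {fir}, right has 2 {yew, sage}.
    Root sage: left subtree has 1 node {yew}, right has 0 { }.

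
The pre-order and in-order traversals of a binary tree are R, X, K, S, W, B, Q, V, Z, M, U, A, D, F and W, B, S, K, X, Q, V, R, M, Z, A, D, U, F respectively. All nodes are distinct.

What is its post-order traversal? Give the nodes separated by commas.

B, W, S, K, V, Q, X, M, D, A, F, U, Z, R

The first element of pre-order is the root; it splits in-order into left and right subtrees.
Root R: left subtree has 7 nodes {W, B, S, K, X, Q, V}, right has 6 {M, Z, A, D, U, F}.
  Root X: left subtree has 4 nodes {W, B, S, K}, right has 2 {Q, V}.
    Root K: left subtree has 3 nodes {W, B, S}, right has 0 { }.
      Root S: left subtree has 2 nodes {W, B}, right has 0 { }.
        Root W: left subtree has 0 nodes { }, right has 1 {B}.
    Root Q: left subtree has 0 nodes { }, right has 1 {V}.
  Root Z: left subtree has 1 node {M}, right has 4 {A, D, U, F}.
    Root U: left subtree has 2 nodes {A, D}, right has 1 {F}.
      Root A: left subtree has 0 nodes { }, right has 1 {D}.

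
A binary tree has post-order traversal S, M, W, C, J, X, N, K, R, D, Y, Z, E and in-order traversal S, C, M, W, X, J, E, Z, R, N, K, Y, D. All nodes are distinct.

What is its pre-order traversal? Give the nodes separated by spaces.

E X C S W M J Z Y R K N D

The last element of post-order is the root; it splits in-order into left and right subtrees.
Root E: left subtree has 6 nodes {S, C, M, W, X, J}, right has 6 {Z, R, N, K, Y, D}.
  Root X: left subtree has 4 nodes {S, C, M, W}, right has 1 {J}.
    Root C: left subtree has 1 node {S}, right has 2 {M, W}.
      Root W: left subtree has 1 node {M}, right has 0 { }.
  Root Z: left subtree has 0 nodes { }, right has 5 {R, N, K, Y, D}.
    Root Y: left subtree has 3 nodes {R, N, K}, right has 1 {D}.
      Root R: left subtree has 0 nodes { }, right has 2 {N, K}.
        Root K: left subtree has 1 node {N}, right has 0 { }.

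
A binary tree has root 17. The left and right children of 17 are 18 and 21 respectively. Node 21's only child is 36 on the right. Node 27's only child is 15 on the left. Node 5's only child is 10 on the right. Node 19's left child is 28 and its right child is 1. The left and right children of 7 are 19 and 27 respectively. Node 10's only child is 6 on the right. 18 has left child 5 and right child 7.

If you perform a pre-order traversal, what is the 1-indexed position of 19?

7

Pre-order visits the node, then its left subtree, then its right subtree.
Visit 17.
At 17: go left to 18.
  Visit 18.
  At 18: go left to 5.
    Visit 5.
    At 5: no left child.
    At 5: go right to 10.
      Visit 10.
      At 10: no left child.
      At 10: go right to 6.
        6 is a leaf — visit 6.
  At 18: go right to 7.
    Visit 7.
    At 7: go left to 19.
      Visit 19.
      At 19: go left to 28.
        28 is a leaf — visit 28.
      At 19: go right to 1.
        1 is a leaf — visit 1.
    At 7: go right to 27.
      Visit 27.
      At 27: go left to 15.
        15 is a leaf — visit 15.
      At 27: no right child.
At 17: go right to 21.
  Visit 21.
  At 21: no left child.
  At 21: go right to 36.
    36 is a leaf — visit 36.
Full pre-order sequence: 17, 18, 5, 10, 6, 7, 19, 28, 1, 27, 15, 21, 36.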